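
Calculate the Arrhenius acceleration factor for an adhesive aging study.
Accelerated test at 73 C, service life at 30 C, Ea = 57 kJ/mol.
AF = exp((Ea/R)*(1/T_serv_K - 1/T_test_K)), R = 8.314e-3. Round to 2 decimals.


T_test = 346.15 K, T_serv = 303.15 K
Ea/R = 57 / 0.008314 = 6855.91
AF = exp(6855.91 * (1/303.15 - 1/346.15))
= 16.60

16.60


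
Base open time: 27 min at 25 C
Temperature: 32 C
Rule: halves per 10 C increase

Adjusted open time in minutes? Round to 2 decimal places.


Acceleration = 2^((32-25)/10) = 1.6245
Open time = 27 / 1.6245 = 16.62 min

16.62


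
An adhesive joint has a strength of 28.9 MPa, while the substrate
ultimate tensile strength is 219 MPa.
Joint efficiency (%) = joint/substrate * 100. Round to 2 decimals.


Efficiency = 28.9 / 219 * 100
= 13.20%

13.20


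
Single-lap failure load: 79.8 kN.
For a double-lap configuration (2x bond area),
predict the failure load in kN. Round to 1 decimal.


Failure load = 79.8 * 2 = 159.6 kN

159.6


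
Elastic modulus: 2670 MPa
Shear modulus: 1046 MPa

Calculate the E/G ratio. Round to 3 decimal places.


E / G = 2670 / 1046 = 2.553

2.553


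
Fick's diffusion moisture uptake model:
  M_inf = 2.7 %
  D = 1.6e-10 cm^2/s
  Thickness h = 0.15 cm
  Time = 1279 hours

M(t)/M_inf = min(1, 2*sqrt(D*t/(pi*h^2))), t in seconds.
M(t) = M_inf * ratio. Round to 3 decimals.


t_sec = 1279 * 3600 = 4604400
ratio = 2*sqrt(1.6e-10*4604400/(pi*0.15^2))
= min(1, 0.204179)
= 0.204179
M(t) = 2.7 * 0.204179 = 0.551 %

0.551


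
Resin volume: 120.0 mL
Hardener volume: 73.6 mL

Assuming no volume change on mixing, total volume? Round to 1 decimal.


V_total = 120.0 + 73.6 = 193.6 mL

193.6


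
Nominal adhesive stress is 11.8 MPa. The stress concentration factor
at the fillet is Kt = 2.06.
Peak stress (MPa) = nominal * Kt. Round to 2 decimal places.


Peak = 11.8 * 2.06 = 24.31 MPa

24.31


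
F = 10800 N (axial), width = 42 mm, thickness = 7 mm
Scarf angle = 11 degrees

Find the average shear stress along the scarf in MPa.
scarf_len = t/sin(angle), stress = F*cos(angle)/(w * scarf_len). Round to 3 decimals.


scarf_len = 7/sin(11 deg) = 36.6859
cos(11 deg) = 0.981627
stress = 10800*0.981627/(42*36.6859) = 6.881 MPa

6.881


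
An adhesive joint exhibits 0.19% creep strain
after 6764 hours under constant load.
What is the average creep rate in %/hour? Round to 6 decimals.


Creep rate = strain / time
= 0.19 / 6764
= 0.000028 %/h

0.000028


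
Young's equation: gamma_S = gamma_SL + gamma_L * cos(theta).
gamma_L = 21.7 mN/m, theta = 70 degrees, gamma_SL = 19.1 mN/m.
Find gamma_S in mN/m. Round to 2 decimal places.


cos(70 deg) = 0.342020
gamma_S = 19.1 + 21.7 * 0.342020
= 26.52 mN/m

26.52


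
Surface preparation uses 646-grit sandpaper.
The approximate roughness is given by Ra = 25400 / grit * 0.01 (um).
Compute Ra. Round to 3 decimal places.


Ra = 25400 / 646 * 0.01
= 254 / 646
= 0.393 um

0.393


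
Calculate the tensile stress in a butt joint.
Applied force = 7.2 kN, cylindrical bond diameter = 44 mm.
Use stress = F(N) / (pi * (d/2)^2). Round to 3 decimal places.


A = pi * 22.0^2 = 1520.5308 mm^2
sigma = 7200.0 / 1520.5308 = 4.735 MPa

4.735


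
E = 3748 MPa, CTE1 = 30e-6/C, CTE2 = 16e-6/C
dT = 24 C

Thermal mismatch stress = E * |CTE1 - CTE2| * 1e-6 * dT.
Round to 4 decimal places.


= 3748 * 14e-6 * 24
= 1.2593 MPa

1.2593


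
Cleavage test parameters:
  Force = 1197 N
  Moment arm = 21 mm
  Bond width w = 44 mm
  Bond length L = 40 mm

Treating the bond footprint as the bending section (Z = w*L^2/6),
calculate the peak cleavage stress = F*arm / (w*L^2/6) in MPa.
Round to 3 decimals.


M = 1197 * 21 = 25137 N*mm
Z = 44 * 40^2 / 6 = 70400 / 6 mm^3
sigma = M / Z = 6 * 25137 / 70400 = 150822 / 70400
= 2.142 MPa

2.142


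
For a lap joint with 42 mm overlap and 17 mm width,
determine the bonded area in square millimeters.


Area = 42 * 17 = 714 mm^2

714


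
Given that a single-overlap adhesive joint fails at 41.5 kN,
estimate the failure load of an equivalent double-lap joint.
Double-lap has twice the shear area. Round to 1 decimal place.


Double-lap factor = 2
Expected load = 41.5 * 2 = 83.0 kN

83.0


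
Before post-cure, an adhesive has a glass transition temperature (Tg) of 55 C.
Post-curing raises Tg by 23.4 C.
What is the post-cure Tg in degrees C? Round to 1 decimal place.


Tg_post = Tg_base + delta_Tg
= 55 + 23.4
= 78.4 C

78.4


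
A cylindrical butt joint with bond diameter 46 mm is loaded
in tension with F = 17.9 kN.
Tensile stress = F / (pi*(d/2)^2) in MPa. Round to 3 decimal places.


Area = pi * (46/2)^2 = 1661.9025 mm^2
Stress = 17.9*1000 / 1661.9025
= 10.771 MPa

10.771


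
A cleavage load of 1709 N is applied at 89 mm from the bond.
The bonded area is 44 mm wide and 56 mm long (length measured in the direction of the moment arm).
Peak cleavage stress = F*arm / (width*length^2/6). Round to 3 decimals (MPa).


Moment = 1709 * 89 = 152101 N*mm
Section modulus = 44 * 3136 / 6 = 137984 / 6 mm^3
Stress = 152101 / (137984 / 6) = 912606 / 137984
= 6.614 MPa

6.614


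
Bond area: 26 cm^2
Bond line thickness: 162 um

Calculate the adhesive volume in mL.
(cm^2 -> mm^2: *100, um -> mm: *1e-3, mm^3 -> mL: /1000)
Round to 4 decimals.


V = 26*100 * 162*1e-3 / 1000
= 0.4212 mL

0.4212


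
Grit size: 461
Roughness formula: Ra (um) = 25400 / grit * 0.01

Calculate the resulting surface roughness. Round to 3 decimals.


Ra = 25400 / 461 * 0.01
= 0.551 um

0.551


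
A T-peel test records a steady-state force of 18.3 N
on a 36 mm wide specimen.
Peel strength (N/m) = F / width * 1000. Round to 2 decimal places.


Peel strength = 18.3 / 36 * 1000
= 508.33 N/m

508.33


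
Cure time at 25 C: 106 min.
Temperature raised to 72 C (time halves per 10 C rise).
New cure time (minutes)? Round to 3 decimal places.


Acceleration factor = 2^(47/10) = 25.9921
New time = 106 / 25.9921 = 4.078 min

4.078


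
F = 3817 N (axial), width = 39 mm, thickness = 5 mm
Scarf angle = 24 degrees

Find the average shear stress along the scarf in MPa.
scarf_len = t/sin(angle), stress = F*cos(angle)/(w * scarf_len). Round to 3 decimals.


scarf_len = 5/sin(24 deg) = 12.2930
cos(24 deg) = 0.913545
stress = 3817*0.913545/(39*12.2930) = 7.273 MPa

7.273


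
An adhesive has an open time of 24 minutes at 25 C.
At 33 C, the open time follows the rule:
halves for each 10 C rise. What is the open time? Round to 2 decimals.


Factor = 2^((33-25)/10) = 1.7411
Open time = 24 / 1.7411 = 13.78 min

13.78


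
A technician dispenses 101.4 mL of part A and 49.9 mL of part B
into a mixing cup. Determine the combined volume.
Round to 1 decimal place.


Combined volume = 101.4 + 49.9
= 151.3 mL

151.3


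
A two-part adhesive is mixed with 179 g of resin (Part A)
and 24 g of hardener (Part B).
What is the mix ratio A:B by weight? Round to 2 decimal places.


Mix ratio = mass_A / mass_B
= 179 / 24
= 7.46

7.46


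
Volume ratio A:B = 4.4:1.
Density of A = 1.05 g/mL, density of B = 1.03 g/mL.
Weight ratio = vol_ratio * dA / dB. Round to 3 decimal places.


Wt ratio = 4.4 * 1.05 / 1.03
= 4.485

4.485


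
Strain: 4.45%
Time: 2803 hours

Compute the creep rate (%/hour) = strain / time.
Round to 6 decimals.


Creep rate = 4.45 / 2803
= 0.001588 %/h

0.001588


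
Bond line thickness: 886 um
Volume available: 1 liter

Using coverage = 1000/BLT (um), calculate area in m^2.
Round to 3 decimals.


1 L = 1e6 mm^3, thickness = 886 um = 0.886 mm
Area = 1e6 / 0.886 mm^2 = (1e6 / 0.886) / 1e6 m^2 = 1000 / 886 m^2
= 1.129 m^2

1.129


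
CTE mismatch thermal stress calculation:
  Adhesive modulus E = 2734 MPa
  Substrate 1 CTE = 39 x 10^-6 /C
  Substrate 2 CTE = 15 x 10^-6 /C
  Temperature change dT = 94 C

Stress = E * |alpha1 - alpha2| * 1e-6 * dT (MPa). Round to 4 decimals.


delta_alpha = |39 - 15| = 24 x 10^-6/C
Stress = 2734 * 24e-6 * 94
= 6.1679 MPa

6.1679


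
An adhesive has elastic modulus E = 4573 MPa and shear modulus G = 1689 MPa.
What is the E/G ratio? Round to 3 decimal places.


E/G = 4573 / 1689 = 2.708

2.708


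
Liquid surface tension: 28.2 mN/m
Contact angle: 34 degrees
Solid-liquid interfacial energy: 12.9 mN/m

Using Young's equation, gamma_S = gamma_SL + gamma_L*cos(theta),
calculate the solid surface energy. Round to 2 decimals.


gamma_S = 12.9 + 28.2 * cos(34)
= 36.28 mN/m

36.28


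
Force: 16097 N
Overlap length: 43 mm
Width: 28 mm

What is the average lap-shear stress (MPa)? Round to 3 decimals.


Average shear stress = F / (overlap * width)
= 16097 / (43 * 28)
= 13.370 MPa

13.370


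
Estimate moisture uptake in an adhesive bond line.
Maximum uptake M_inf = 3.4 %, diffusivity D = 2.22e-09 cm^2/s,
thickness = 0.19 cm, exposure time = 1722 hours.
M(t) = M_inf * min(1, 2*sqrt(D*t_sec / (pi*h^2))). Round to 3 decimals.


Convert time: 1722 h = 6199200 s
ratio = min(1, 2*sqrt(2.22e-09*6199200/(pi*0.19^2)))
= 0.696700
M(t) = 3.4 * 0.696700 = 2.369%

2.369


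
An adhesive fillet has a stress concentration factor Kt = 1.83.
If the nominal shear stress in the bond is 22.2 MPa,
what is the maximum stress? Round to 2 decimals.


Max stress = 22.2 * 1.83 = 40.63 MPa

40.63


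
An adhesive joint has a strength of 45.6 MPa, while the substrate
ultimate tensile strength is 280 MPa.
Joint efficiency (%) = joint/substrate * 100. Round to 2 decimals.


Efficiency = 45.6 / 280 * 100
= 16.29%

16.29


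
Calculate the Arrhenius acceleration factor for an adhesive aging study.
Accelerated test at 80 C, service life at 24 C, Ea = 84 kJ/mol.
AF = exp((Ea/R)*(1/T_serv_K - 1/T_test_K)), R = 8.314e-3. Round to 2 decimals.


T_test = 353.15 K, T_serv = 297.15 K
Ea/R = 84 / 0.008314 = 10103.44
AF = exp(10103.44 * (1/297.15 - 1/353.15))
= 219.57

219.57


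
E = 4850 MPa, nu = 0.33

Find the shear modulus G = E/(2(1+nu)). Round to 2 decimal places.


G = 4850 / (2 * 1.33)
= 1823.31 MPa

1823.31


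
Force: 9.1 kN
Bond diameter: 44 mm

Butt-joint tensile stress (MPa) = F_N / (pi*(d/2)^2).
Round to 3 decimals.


F_N = 9.1 * 1000 = 9100.0 N
A = pi*(22.0)^2 = 1520.5308 mm^2
stress = 9100.0 / 1520.5308 = 5.985 MPa

5.985


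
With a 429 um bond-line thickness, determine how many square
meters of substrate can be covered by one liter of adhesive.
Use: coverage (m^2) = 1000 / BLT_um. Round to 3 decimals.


Coverage = 1000 / 429 = 2.331 m^2

2.331


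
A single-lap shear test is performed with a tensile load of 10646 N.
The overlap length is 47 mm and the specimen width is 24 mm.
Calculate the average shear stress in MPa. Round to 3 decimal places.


Shear stress = F / (overlap * width)
= 10646 / (47 * 24)
= 10646 / 1128
= 9.438 MPa

9.438


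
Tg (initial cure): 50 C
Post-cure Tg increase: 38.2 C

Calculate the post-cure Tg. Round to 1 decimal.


Post-cure Tg = 50 + 38.2 = 88.2 C

88.2


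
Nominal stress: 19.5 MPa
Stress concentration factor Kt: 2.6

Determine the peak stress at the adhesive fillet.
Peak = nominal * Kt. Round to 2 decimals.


Peak stress = 19.5 * 2.6
= 50.70 MPa

50.70


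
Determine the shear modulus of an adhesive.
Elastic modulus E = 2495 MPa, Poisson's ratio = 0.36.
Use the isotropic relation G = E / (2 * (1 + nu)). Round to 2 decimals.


G = 2495 / (2*(1+0.36)) = 2495 / 2.72
= 917.28 MPa

917.28


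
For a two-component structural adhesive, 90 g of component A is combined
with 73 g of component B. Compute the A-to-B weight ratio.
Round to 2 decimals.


Weight ratio A:B = 90 / 73
= 1.23

1.23


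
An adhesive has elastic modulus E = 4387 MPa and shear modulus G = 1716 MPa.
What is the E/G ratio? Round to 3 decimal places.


E/G = 4387 / 1716 = 2.557

2.557


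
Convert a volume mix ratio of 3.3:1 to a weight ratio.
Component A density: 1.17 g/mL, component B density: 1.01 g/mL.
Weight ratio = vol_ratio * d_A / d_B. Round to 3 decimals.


= 3.3 * 1.17 / 1.01 = 3.823

3.823


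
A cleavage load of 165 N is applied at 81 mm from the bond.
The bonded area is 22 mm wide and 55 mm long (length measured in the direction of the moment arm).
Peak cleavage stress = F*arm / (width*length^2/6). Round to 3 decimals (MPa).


Moment = 165 * 81 = 13365 N*mm
Section modulus = 22 * 3025 / 6 = 66550 / 6 mm^3
Stress = 13365 / (66550 / 6) = 80190 / 66550
= 1.205 MPa

1.205


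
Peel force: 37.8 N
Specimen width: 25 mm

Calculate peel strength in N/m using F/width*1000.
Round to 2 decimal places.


Peel strength = 37.8 / 25 * 1000 = 1512.00 N/m

1512.00


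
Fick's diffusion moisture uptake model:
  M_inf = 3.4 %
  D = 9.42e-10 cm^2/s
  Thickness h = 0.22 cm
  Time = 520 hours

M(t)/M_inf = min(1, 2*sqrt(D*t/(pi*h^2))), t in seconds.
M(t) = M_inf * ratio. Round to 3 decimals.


t_sec = 520 * 3600 = 1872000
ratio = 2*sqrt(9.42e-10*1872000/(pi*0.22^2))
= min(1, 0.215383)
= 0.215383
M(t) = 3.4 * 0.215383 = 0.732 %

0.732


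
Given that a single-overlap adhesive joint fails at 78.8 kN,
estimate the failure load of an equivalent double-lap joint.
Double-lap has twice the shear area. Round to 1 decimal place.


Double-lap factor = 2
Expected load = 78.8 * 2 = 157.6 kN

157.6


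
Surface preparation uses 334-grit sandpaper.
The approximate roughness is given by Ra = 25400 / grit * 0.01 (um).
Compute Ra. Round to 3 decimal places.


Ra = 25400 / 334 * 0.01
= 254 / 334
= 0.760 um

0.760


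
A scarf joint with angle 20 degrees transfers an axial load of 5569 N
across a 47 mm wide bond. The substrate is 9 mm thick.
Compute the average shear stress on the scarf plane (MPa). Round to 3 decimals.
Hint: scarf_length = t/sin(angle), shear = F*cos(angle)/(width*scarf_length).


scarf_length = 9 / sin(20 deg) = 26.3142 mm
cos(20 deg) = 0.939693
shear stress = 5569 * 0.939693 / (47 * 26.3142)
= 4.231 MPa

4.231


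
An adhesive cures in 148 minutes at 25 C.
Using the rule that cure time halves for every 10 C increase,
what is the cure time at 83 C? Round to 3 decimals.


Factor = 2^((83 - 25) / 10) = 55.7152
Cure time = 148 / 55.7152
= 2.656 minutes

2.656


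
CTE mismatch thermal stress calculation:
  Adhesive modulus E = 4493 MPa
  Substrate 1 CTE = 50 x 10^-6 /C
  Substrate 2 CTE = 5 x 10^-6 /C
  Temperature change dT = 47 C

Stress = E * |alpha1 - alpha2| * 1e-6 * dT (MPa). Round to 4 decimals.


delta_alpha = |50 - 5| = 45 x 10^-6/C
Stress = 4493 * 45e-6 * 47
= 9.5027 MPa

9.5027


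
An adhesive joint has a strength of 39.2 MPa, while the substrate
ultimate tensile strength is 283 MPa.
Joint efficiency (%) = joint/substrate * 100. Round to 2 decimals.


Efficiency = 39.2 / 283 * 100
= 13.85%

13.85


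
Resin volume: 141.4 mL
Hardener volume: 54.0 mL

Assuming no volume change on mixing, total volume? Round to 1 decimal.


V_total = 141.4 + 54.0 = 195.4 mL

195.4


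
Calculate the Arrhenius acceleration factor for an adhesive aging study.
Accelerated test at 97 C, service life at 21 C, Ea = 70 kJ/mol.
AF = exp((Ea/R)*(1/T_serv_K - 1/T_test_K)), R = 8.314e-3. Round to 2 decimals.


T_test = 370.15 K, T_serv = 294.15 K
Ea/R = 70 / 0.008314 = 8419.53
AF = exp(8419.53 * (1/294.15 - 1/370.15))
= 356.73

356.73


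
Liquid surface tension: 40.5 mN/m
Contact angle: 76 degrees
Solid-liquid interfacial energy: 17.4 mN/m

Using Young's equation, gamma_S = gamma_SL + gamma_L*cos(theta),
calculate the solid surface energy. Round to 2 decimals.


gamma_S = 17.4 + 40.5 * cos(76)
= 27.20 mN/m

27.20


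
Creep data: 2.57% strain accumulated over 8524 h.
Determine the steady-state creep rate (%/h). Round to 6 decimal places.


Rate = 2.57 / 8524 = 0.000302 %/h

0.000302


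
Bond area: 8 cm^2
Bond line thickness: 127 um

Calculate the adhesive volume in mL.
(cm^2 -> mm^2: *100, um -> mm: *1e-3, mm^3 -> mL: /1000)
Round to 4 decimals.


V = 8*100 * 127*1e-3 / 1000
= 0.1016 mL

0.1016


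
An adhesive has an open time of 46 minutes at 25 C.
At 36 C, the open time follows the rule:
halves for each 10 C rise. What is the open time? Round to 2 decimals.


Factor = 2^((36-25)/10) = 2.1435
Open time = 46 / 2.1435 = 21.46 min

21.46


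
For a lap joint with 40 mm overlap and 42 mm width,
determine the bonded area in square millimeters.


Area = 40 * 42 = 1680 mm^2

1680


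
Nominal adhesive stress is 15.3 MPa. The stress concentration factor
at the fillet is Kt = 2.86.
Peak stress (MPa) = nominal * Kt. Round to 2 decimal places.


Peak = 15.3 * 2.86 = 43.76 MPa

43.76


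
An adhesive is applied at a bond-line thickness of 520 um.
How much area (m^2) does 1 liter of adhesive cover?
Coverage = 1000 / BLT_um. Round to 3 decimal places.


Coverage = 1000 / 520 = 1.923 m^2

1.923


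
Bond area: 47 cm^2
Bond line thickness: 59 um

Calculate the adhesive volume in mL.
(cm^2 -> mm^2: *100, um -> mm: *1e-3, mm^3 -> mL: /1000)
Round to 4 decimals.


V = 47*100 * 59*1e-3 / 1000
= 0.2773 mL

0.2773


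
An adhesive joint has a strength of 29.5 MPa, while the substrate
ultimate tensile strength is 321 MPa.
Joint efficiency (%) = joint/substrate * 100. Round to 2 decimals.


Efficiency = 29.5 / 321 * 100
= 9.19%

9.19


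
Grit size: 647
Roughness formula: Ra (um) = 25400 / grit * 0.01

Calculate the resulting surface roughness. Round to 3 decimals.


Ra = 25400 / 647 * 0.01
= 0.393 um

0.393


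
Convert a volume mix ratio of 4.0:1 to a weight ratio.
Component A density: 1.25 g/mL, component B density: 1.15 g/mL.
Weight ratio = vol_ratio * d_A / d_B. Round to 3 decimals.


= 4.0 * 1.25 / 1.15 = 4.348

4.348


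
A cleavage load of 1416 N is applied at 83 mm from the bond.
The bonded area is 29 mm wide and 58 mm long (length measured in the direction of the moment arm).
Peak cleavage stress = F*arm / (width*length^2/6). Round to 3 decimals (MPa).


Moment = 1416 * 83 = 117528 N*mm
Section modulus = 29 * 3364 / 6 = 97556 / 6 mm^3
Stress = 117528 / (97556 / 6) = 705168 / 97556
= 7.228 MPa

7.228


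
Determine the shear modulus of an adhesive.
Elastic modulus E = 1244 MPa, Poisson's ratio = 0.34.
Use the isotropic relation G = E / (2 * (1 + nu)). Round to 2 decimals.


G = 1244 / (2*(1+0.34)) = 1244 / 2.68
= 464.18 MPa

464.18


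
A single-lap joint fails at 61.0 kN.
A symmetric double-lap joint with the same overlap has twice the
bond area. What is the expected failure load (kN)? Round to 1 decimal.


Double-lap load = 2 * 61.0 = 122.0 kN

122.0


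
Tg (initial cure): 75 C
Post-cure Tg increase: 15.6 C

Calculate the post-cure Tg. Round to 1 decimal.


Post-cure Tg = 75 + 15.6 = 90.6 C

90.6


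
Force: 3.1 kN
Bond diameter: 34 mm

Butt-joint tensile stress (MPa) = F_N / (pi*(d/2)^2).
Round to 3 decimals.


F_N = 3.1 * 1000 = 3100.0 N
A = pi*(17.0)^2 = 907.9203 mm^2
stress = 3100.0 / 907.9203 = 3.414 MPa

3.414


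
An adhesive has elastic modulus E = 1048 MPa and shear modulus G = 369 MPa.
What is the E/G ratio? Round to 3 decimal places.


E/G = 1048 / 369 = 2.840

2.840


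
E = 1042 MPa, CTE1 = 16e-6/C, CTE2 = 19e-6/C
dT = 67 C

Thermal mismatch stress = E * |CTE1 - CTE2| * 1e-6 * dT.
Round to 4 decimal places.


= 1042 * 3e-6 * 67
= 0.2094 MPa

0.2094


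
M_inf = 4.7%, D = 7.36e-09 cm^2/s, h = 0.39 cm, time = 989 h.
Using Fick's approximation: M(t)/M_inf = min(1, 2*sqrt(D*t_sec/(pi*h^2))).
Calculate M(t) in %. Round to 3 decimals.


t = 3560400 s
ratio = min(1, 2*sqrt(7.36e-09*3560400/(pi*0.1521)))
= 0.468359
M(t) = 4.7 * 0.468359 = 2.201%

2.201


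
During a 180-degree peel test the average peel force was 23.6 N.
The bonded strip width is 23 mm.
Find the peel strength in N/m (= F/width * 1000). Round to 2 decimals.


Peel strength = F/width * 1000
= 23.6 / 23 * 1000
= 1026.09 N/m

1026.09


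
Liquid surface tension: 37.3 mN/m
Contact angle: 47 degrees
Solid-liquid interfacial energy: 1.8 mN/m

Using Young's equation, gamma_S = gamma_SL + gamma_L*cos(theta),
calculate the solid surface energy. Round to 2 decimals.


gamma_S = 1.8 + 37.3 * cos(47)
= 27.24 mN/m

27.24


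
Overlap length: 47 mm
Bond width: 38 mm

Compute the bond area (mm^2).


Bond area = 47 * 38 = 1786 mm^2

1786


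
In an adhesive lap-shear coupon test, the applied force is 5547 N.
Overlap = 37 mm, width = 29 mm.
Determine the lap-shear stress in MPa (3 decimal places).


stress = F / (overlap * width)
= 5547 / (37 * 29)
= 5.170 MPa

5.170


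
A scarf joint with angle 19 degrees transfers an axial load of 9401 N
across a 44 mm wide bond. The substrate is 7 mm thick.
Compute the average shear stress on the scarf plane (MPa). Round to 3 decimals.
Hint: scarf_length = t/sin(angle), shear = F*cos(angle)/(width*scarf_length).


scarf_length = 7 / sin(19 deg) = 21.5009 mm
cos(19 deg) = 0.945519
shear stress = 9401 * 0.945519 / (44 * 21.5009)
= 9.396 MPa

9.396


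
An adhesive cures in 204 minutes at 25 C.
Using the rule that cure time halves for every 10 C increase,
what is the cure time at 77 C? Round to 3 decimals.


Factor = 2^((77 - 25) / 10) = 36.7583
Cure time = 204 / 36.7583
= 5.550 minutes

5.550


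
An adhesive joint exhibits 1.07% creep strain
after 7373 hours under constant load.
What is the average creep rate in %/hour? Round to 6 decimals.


Creep rate = strain / time
= 1.07 / 7373
= 0.000145 %/h

0.000145


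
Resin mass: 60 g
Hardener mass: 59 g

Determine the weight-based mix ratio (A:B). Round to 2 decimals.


Ratio = 60 / 59 = 1.02

1.02


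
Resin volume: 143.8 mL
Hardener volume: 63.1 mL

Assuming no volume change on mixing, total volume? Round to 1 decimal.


V_total = 143.8 + 63.1 = 206.9 mL

206.9


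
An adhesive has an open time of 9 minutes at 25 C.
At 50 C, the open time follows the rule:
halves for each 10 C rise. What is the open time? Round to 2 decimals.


Factor = 2^((50-25)/10) = 5.6569
Open time = 9 / 5.6569 = 1.59 min

1.59


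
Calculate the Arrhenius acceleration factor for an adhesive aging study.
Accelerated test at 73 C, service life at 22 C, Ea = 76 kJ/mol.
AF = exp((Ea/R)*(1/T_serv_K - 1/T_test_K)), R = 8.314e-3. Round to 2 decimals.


T_test = 346.15 K, T_serv = 295.15 K
Ea/R = 76 / 0.008314 = 9141.21
AF = exp(9141.21 * (1/295.15 - 1/346.15))
= 95.89

95.89


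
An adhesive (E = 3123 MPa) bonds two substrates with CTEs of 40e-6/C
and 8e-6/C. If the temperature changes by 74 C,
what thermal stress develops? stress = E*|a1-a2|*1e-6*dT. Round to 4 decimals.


Stress = 3123 * |40 - 8| * 1e-6 * 74
= 7.3953 MPa

7.3953


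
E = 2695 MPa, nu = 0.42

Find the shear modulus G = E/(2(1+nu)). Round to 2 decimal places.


G = 2695 / (2 * 1.42)
= 948.94 MPa

948.94


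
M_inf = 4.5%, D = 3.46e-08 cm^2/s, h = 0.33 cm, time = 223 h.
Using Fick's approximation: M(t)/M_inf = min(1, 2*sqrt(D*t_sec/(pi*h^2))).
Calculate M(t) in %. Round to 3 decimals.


t = 802800 s
ratio = min(1, 2*sqrt(3.46e-08*802800/(pi*0.1089)))
= 0.569879
M(t) = 4.5 * 0.569879 = 2.564%

2.564


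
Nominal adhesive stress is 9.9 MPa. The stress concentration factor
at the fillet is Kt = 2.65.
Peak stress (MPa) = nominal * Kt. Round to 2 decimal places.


Peak = 9.9 * 2.65 = 26.24 MPa

26.24


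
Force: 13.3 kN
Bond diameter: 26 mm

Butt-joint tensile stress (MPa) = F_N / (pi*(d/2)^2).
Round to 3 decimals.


F_N = 13.3 * 1000 = 13300.0 N
A = pi*(13.0)^2 = 530.9292 mm^2
stress = 13300.0 / 530.9292 = 25.050 MPa

25.050


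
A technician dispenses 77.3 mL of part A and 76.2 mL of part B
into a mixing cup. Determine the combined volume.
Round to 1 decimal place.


Combined volume = 77.3 + 76.2
= 153.5 mL

153.5


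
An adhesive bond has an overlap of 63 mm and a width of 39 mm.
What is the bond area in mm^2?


Bond area = overlap * width
= 63 * 39
= 2457 mm^2

2457


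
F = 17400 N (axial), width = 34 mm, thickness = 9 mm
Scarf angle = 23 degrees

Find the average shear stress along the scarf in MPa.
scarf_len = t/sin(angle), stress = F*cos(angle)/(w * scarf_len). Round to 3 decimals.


scarf_len = 9/sin(23 deg) = 23.0337
cos(23 deg) = 0.920505
stress = 17400*0.920505/(34*23.0337) = 20.452 MPa

20.452


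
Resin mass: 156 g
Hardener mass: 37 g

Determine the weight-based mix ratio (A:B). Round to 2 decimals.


Ratio = 156 / 37 = 4.22

4.22


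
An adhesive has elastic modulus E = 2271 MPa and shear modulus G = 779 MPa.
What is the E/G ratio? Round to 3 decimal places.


E/G = 2271 / 779 = 2.915

2.915


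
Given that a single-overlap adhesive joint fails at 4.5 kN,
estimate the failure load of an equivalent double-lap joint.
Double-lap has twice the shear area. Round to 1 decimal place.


Double-lap factor = 2
Expected load = 4.5 * 2 = 9.0 kN

9.0


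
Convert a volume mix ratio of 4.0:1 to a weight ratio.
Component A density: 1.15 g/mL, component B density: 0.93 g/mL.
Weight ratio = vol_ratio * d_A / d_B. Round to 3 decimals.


= 4.0 * 1.15 / 0.93 = 4.946

4.946


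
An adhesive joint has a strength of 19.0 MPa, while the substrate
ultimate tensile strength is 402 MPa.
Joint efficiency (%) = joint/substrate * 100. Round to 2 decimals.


Efficiency = 19.0 / 402 * 100
= 4.73%

4.73


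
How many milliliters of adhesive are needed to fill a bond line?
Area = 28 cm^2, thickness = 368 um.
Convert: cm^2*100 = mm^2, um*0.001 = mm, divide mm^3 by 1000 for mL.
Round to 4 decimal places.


= (28 * 100) * (368 * 0.001) / 1000
= 1.0304 mL

1.0304


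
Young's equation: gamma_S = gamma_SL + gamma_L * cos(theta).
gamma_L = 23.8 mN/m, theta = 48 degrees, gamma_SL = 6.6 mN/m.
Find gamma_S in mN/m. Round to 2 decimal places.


cos(48 deg) = 0.669131
gamma_S = 6.6 + 23.8 * 0.669131
= 22.53 mN/m

22.53


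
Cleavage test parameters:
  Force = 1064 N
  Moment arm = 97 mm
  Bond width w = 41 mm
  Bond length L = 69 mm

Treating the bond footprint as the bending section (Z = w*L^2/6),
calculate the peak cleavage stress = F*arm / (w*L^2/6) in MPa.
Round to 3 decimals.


M = 1064 * 97 = 103208 N*mm
Z = 41 * 69^2 / 6 = 195201 / 6 mm^3
sigma = M / Z = 6 * 103208 / 195201 = 619248 / 195201
= 3.172 MPa

3.172


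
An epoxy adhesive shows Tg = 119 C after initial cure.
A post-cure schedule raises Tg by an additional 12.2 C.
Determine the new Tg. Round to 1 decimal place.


New Tg = 119 + 12.2
= 131.2 C

131.2


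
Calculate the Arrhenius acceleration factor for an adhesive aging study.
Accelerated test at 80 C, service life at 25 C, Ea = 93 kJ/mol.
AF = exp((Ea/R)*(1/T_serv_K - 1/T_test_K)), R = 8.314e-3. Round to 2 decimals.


T_test = 353.15 K, T_serv = 298.15 K
Ea/R = 93 / 0.008314 = 11185.95
AF = exp(11185.95 * (1/298.15 - 1/353.15))
= 344.84

344.84


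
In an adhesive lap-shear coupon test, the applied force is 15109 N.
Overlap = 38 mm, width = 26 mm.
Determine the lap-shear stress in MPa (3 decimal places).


stress = F / (overlap * width)
= 15109 / (38 * 26)
= 15.293 MPa

15.293


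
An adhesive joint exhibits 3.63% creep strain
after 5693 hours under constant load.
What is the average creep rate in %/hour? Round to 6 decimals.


Creep rate = strain / time
= 3.63 / 5693
= 0.000638 %/h

0.000638


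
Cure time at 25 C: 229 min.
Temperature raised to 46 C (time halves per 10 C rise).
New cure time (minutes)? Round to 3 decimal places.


Acceleration factor = 2^(21/10) = 4.2871
New time = 229 / 4.2871 = 53.416 min

53.416


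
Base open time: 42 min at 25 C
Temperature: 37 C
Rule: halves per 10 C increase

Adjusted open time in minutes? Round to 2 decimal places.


Acceleration = 2^((37-25)/10) = 2.2974
Open time = 42 / 2.2974 = 18.28 min

18.28


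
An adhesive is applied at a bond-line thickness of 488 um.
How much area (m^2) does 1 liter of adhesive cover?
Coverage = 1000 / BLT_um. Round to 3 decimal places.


Coverage = 1000 / 488 = 2.049 m^2

2.049


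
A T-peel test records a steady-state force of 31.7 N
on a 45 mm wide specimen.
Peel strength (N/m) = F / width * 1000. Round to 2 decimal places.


Peel strength = 31.7 / 45 * 1000
= 704.44 N/m

704.44


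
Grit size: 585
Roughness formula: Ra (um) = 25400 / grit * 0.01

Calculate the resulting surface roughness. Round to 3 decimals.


Ra = 25400 / 585 * 0.01
= 0.434 um

0.434


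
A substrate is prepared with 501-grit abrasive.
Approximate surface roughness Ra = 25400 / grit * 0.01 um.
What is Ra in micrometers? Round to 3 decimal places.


Ra = 25400 / 501 * 0.01 = 0.507 um

0.507


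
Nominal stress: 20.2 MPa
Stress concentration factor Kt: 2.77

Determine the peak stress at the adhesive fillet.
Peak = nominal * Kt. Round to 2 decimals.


Peak stress = 20.2 * 2.77
= 55.95 MPa

55.95


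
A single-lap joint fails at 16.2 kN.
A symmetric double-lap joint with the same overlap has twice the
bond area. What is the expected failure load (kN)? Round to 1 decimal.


Double-lap load = 2 * 16.2 = 32.4 kN

32.4


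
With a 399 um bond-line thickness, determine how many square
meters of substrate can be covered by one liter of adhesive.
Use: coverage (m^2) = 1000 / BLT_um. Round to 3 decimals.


Coverage = 1000 / 399 = 2.506 m^2

2.506


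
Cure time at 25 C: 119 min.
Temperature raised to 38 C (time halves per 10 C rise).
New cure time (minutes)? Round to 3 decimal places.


Acceleration factor = 2^(13/10) = 2.4623
New time = 119 / 2.4623 = 48.329 min

48.329


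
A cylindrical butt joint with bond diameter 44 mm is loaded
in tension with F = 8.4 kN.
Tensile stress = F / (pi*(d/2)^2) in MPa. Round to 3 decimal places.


Area = pi * (44/2)^2 = 1520.5308 mm^2
Stress = 8.4*1000 / 1520.5308
= 5.524 MPa

5.524


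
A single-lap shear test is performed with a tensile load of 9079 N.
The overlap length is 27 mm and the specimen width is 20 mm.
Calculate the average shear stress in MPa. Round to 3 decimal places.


Shear stress = F / (overlap * width)
= 9079 / (27 * 20)
= 9079 / 540
= 16.813 MPa

16.813


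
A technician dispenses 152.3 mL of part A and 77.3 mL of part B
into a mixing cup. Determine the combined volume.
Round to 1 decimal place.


Combined volume = 152.3 + 77.3
= 229.6 mL

229.6


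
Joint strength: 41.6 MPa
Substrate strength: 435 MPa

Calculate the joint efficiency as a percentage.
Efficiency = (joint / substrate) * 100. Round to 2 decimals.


Efficiency = (41.6 / 435) * 100 = 9.56%

9.56


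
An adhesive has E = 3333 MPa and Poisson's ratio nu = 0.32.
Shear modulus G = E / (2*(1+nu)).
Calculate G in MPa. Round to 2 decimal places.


G = 3333 / (2*(1+0.32))
= 3333 / 2.64
= 1262.50 MPa

1262.50


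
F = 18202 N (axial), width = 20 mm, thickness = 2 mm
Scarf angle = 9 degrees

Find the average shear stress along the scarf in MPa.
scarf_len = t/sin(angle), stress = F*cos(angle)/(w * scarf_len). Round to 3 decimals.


scarf_len = 2/sin(9 deg) = 12.7849
cos(9 deg) = 0.987688
stress = 18202*0.987688/(20*12.7849) = 70.309 MPa

70.309


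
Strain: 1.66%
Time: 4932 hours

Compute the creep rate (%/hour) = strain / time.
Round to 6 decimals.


Creep rate = 1.66 / 4932
= 0.000337 %/h

0.000337


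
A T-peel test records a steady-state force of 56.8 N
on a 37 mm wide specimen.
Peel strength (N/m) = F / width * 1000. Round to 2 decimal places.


Peel strength = 56.8 / 37 * 1000
= 1535.14 N/m

1535.14


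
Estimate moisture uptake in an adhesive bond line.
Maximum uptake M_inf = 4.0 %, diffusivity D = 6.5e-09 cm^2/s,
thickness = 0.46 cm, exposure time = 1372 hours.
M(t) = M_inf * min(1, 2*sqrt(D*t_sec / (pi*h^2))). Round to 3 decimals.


Convert time: 1372 h = 4939200 s
ratio = min(1, 2*sqrt(6.5e-09*4939200/(pi*0.46^2)))
= 0.439524
M(t) = 4.0 * 0.439524 = 1.758%

1.758


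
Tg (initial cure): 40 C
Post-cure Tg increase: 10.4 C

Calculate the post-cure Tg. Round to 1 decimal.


Post-cure Tg = 40 + 10.4 = 50.4 C

50.4


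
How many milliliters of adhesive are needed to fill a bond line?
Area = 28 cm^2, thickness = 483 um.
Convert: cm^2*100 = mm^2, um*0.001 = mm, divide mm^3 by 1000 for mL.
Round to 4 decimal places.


= (28 * 100) * (483 * 0.001) / 1000
= 1.3524 mL

1.3524


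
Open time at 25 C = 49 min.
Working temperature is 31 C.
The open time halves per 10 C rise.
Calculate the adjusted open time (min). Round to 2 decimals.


factor = 2^((31 - 25) / 10) = 1.5157
ot = 49 / 1.5157 = 32.33 min

32.33


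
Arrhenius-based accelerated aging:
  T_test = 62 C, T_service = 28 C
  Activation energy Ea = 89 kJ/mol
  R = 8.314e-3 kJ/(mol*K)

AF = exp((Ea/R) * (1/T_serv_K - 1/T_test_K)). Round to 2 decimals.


T_test_K = 335.15, T_serv_K = 301.15
AF = exp((89/8.314e-3) * (1/301.15 - 1/335.15))
= 36.82

36.82


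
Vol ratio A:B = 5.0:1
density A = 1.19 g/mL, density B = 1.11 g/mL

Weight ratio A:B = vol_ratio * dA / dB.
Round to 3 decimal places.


Weight ratio = 5.0 * 1.19 / 1.11
= 5.360

5.360


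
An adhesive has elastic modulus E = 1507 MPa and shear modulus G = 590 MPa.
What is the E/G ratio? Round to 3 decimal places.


E/G = 1507 / 590 = 2.554

2.554


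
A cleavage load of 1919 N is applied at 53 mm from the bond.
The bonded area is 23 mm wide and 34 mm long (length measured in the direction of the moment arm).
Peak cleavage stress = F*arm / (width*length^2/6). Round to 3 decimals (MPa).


Moment = 1919 * 53 = 101707 N*mm
Section modulus = 23 * 1156 / 6 = 26588 / 6 mm^3
Stress = 101707 / (26588 / 6) = 610242 / 26588
= 22.952 MPa

22.952


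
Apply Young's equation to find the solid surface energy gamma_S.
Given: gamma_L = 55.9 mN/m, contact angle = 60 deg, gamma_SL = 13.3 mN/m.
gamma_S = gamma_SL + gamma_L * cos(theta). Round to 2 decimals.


theta_rad = 60 * pi/180 = 1.047198
gamma_S = 13.3 + 55.9 * cos(1.047198)
= 41.25 mN/m

41.25


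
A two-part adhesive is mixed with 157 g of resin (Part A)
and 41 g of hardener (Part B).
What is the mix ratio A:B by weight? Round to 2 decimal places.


Mix ratio = mass_A / mass_B
= 157 / 41
= 3.83

3.83


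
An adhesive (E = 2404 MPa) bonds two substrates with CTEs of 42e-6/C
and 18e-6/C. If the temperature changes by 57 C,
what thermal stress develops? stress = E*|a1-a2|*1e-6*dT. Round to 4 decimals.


Stress = 2404 * |42 - 18| * 1e-6 * 57
= 3.2887 MPa

3.2887


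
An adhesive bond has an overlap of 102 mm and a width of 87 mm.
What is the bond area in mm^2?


Bond area = overlap * width
= 102 * 87
= 8874 mm^2

8874


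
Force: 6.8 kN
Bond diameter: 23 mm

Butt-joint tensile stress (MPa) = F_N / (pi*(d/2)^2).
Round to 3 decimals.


F_N = 6.8 * 1000 = 6800.0 N
A = pi*(11.5)^2 = 415.4756 mm^2
stress = 6800.0 / 415.4756 = 16.367 MPa

16.367


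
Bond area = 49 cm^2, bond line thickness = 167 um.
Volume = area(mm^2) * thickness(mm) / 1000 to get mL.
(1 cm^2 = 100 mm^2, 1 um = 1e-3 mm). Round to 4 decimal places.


area_mm2 = 49 * 100 = 4900
blt_mm = 167 * 1e-3 = 0.167
vol_mm3 = 4900 * 0.167 = 818.3
vol_mL = 818.3 / 1000 = 0.8183 mL

0.8183


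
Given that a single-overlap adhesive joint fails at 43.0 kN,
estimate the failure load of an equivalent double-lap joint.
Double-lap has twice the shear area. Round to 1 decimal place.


Double-lap factor = 2
Expected load = 43.0 * 2 = 86.0 kN

86.0


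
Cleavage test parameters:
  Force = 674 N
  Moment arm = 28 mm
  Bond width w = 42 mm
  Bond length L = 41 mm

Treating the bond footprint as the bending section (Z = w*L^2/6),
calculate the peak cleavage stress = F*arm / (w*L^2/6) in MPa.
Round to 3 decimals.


M = 674 * 28 = 18872 N*mm
Z = 42 * 41^2 / 6 = 70602 / 6 mm^3
sigma = M / Z = 6 * 18872 / 70602 = 113232 / 70602
= 1.604 MPa

1.604


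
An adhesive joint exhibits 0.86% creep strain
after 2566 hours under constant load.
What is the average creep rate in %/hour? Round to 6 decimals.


Creep rate = strain / time
= 0.86 / 2566
= 0.000335 %/h

0.000335


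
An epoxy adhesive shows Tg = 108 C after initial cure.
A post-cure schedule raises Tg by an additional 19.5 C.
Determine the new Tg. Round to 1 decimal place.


New Tg = 108 + 19.5
= 127.5 C

127.5


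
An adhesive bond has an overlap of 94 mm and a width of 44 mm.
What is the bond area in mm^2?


Bond area = overlap * width
= 94 * 44
= 4136 mm^2

4136


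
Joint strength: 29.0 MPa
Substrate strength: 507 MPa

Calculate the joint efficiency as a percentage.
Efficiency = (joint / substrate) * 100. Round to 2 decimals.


Efficiency = (29.0 / 507) * 100 = 5.72%

5.72


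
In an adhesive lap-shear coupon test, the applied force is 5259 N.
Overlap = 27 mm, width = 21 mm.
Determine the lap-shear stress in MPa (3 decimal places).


stress = F / (overlap * width)
= 5259 / (27 * 21)
= 9.275 MPa

9.275


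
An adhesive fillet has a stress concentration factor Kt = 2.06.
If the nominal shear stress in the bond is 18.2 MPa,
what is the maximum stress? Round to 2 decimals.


Max stress = 18.2 * 2.06 = 37.49 MPa

37.49


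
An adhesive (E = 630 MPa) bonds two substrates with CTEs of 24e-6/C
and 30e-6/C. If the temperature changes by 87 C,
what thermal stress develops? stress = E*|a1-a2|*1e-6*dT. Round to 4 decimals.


Stress = 630 * |24 - 30| * 1e-6 * 87
= 0.3289 MPa

0.3289


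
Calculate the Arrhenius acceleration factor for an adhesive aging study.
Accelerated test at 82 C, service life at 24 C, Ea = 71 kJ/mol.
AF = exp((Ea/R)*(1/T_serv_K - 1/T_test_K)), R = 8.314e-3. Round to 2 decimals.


T_test = 355.15 K, T_serv = 297.15 K
Ea/R = 71 / 0.008314 = 8539.81
AF = exp(8539.81 * (1/297.15 - 1/355.15))
= 109.23

109.23


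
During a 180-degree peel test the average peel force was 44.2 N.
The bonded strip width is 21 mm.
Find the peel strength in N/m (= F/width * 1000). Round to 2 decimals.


Peel strength = F/width * 1000
= 44.2 / 21 * 1000
= 2104.76 N/m

2104.76


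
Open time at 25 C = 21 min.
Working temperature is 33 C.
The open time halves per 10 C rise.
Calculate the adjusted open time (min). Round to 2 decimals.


factor = 2^((33 - 25) / 10) = 1.7411
ot = 21 / 1.7411 = 12.06 min

12.06


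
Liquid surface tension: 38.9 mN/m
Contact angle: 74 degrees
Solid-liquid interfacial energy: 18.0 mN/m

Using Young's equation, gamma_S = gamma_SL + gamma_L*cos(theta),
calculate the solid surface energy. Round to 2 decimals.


gamma_S = 18.0 + 38.9 * cos(74)
= 28.72 mN/m

28.72


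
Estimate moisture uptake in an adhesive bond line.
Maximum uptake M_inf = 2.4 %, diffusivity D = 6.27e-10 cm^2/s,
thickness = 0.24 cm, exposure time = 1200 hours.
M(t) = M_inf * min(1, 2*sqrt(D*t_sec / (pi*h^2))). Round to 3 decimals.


Convert time: 1200 h = 4320000 s
ratio = min(1, 2*sqrt(6.27e-10*4320000/(pi*0.24^2)))
= 0.244692
M(t) = 2.4 * 0.244692 = 0.587%

0.587


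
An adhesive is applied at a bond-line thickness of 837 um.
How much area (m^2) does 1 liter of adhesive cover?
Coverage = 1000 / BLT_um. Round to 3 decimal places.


Coverage = 1000 / 837 = 1.195 m^2

1.195


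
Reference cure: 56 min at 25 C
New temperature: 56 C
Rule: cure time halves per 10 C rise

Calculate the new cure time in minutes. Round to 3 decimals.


factor = 2^((56-25)/10) = 8.5742
t_new = 56 / 8.5742 = 6.531 min

6.531


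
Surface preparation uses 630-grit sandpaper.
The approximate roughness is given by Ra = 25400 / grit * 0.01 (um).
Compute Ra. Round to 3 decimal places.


Ra = 25400 / 630 * 0.01
= 254 / 630
= 0.403 um

0.403


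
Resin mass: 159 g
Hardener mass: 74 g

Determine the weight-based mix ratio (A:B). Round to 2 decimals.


Ratio = 159 / 74 = 2.15

2.15


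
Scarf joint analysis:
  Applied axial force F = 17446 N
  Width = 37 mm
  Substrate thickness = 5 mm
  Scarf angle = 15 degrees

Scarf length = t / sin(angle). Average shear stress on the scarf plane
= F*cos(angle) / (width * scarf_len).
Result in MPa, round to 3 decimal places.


Scarf length = 5 / sin(15 deg) = 19.3185 mm
cos(15 deg) = 0.965926
Shear = 17446 * 0.965926 / (37 * 19.3185)
= 23.576 MPa

23.576
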